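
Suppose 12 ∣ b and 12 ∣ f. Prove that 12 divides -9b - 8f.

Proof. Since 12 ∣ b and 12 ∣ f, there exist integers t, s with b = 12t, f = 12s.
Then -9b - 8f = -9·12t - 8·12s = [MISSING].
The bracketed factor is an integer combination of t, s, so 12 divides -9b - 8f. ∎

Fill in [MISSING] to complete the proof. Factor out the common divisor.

Each term has a factor of 12: -9·12t - 8·12s = 12·(-8s - 9t).
Since -8s - 9t is an integer, 12 ∣ (-9b - 8f).

12(-8s - 9t)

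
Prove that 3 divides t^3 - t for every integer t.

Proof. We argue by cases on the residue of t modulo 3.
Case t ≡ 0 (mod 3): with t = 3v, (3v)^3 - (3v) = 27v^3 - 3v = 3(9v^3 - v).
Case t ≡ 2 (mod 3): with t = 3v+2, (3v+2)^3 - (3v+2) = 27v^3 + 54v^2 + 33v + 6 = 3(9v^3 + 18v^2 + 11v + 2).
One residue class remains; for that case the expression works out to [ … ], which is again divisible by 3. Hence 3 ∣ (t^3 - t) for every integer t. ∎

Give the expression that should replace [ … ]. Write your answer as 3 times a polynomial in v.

The residues treated are {0, 2}, so the missing case is t ≡ 1 (mod 3); write t = 3v+1.
Then (3v+1)^3 - (3v+1) = 27v^3 + 27v^2 + 6v = 3(9v^3 + 9v^2 + 2v).

3(9v^3 + 9v^2 + 2v)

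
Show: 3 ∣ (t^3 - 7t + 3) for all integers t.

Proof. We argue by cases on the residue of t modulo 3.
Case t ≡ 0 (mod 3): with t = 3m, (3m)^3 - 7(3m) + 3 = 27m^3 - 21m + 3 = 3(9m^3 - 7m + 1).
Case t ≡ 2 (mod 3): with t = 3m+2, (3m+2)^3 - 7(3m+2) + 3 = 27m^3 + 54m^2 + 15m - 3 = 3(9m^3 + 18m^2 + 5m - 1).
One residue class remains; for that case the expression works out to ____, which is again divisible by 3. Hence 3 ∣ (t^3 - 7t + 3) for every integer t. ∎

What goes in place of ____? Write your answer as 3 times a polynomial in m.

3(9m^3 + 9m^2 - 4m - 1)

Only t ≡ 1 (mod 3) is unaccounted for. Put t = 3m+1:
(3m+1)^3 - 7(3m+1) + 3 expands to 27m^3 + 27m^2 - 12m - 3,
and factoring out 3 leaves 3(9m^3 + 9m^2 - 4m - 1).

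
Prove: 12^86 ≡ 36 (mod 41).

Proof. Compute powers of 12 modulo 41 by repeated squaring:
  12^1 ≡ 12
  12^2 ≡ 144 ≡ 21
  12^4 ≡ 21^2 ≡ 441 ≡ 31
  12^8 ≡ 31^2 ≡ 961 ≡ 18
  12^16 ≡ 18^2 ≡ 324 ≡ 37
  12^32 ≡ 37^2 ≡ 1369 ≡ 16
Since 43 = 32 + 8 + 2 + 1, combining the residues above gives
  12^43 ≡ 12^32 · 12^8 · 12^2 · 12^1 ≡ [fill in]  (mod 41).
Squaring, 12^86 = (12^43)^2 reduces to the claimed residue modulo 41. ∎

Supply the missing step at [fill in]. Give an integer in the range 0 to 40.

12^32 · 12^8 · 12^2 · 12^1 ≡ 16 · 18 · 21 · 12 = 72576.
72576 mod 41 = 6, so 12^43 ≡ 6 (mod 41).

6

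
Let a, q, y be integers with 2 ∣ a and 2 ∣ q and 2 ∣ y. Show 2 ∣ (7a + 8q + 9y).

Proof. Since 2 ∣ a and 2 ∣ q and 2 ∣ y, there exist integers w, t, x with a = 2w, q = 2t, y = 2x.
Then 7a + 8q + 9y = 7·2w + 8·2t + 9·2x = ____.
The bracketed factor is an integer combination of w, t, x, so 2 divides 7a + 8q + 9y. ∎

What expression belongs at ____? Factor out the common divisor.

Pull the common 2 out of every term: 7·2w + 8·2t + 9·2x = 2(8t + 7w + 9x).
8t + 7w + 9x is an integer, which exhibits the divisibility.

2(8t + 7w + 9x)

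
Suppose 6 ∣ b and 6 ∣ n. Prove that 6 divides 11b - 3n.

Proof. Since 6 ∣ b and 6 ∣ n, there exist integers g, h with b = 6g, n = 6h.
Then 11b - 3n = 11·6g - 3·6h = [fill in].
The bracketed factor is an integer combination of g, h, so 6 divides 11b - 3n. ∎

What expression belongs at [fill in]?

6(11g - 3h)

Pull the common 6 out of every term: 11·6g - 3·6h = 6(11g - 3h).
11g - 3h is an integer, which exhibits the divisibility.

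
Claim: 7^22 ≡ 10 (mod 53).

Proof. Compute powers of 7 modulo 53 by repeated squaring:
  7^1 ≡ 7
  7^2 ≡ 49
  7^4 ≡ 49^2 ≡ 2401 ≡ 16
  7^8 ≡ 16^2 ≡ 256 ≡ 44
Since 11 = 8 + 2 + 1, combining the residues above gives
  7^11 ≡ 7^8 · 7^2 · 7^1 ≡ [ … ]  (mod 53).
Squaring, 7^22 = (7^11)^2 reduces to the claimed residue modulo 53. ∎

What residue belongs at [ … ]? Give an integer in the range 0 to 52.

40

7^8 · 7^2 · 7^1 ≡ 44 · 49 · 7 = 15092.
15092 mod 53 = 40, so 7^11 ≡ 40 (mod 53).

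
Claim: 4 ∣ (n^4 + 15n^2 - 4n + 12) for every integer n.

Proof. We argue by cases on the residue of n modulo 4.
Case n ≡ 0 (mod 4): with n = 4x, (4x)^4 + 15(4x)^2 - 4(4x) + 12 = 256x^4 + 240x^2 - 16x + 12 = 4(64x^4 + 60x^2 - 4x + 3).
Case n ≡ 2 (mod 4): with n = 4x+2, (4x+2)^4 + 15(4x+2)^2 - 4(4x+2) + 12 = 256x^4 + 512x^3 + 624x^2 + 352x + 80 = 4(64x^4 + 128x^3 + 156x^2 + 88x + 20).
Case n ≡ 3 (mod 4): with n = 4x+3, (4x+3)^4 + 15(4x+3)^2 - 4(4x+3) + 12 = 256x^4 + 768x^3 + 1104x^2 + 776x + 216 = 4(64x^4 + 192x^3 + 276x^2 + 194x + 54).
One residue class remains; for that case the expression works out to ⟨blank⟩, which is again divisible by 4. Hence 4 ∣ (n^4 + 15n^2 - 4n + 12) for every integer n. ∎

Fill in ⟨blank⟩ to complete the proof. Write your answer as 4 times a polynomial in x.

4(64x^4 + 64x^3 + 84x^2 + 30x + 6)

The residues treated are {0, 2, 3}, so the missing case is n ≡ 1 (mod 4); write n = 4x+1.
Then (4x+1)^4 + 15(4x+1)^2 - 4(4x+1) + 12 = 256x^4 + 256x^3 + 336x^2 + 120x + 24 = 4(64x^4 + 64x^3 + 84x^2 + 30x + 6).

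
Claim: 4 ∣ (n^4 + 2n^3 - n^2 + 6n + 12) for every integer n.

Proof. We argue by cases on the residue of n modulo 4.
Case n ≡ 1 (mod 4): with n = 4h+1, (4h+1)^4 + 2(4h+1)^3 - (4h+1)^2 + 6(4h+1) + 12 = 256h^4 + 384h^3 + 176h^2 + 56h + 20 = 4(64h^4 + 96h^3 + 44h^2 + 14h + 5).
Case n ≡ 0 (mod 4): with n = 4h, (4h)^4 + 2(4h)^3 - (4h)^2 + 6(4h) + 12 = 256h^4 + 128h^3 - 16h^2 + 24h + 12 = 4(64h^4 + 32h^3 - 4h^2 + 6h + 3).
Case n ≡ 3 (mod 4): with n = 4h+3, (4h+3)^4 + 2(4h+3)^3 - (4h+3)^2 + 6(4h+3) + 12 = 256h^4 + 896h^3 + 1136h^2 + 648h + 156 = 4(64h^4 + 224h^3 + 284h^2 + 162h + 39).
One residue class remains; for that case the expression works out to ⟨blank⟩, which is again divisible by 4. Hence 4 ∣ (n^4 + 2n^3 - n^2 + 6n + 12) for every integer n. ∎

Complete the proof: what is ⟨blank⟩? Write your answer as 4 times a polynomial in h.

Only n ≡ 2 (mod 4) is unaccounted for. Put n = 4h+2:
(4h+2)^4 + 2(4h+2)^3 - (4h+2)^2 + 6(4h+2) + 12 expands to 256h^4 + 640h^3 + 560h^2 + 232h + 52,
and factoring out 4 leaves 4(64h^4 + 160h^3 + 140h^2 + 58h + 13).

4(64h^4 + 160h^3 + 140h^2 + 58h + 13)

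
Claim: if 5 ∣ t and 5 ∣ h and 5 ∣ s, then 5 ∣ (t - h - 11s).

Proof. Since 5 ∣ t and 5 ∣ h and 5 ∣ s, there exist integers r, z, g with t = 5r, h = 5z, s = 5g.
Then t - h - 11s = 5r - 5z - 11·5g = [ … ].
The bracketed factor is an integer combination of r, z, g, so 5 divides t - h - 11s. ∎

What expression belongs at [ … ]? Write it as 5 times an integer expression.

5(-11g + r - z)

Each term has a factor of 5: 5r - 5z - 11·5g = 5·(-11g + r - z).
Since -11g + r - z is an integer, 5 ∣ (t - h - 11s).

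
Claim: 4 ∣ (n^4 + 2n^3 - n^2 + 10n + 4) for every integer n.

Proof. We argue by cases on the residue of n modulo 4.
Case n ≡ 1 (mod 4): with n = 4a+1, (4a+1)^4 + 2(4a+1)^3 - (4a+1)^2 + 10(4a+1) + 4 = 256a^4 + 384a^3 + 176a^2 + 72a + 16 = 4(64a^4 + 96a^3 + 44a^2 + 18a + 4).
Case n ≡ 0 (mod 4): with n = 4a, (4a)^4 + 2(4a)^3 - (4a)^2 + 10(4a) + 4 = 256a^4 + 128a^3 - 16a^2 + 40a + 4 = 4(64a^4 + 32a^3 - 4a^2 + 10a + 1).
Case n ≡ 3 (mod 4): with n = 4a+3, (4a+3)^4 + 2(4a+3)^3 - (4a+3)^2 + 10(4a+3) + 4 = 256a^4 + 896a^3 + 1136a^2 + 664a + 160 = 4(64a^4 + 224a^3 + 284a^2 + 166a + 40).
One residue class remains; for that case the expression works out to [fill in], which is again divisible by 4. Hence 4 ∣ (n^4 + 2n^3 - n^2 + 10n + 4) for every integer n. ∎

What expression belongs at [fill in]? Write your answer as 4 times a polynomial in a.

Only n ≡ 2 (mod 4) is unaccounted for. Put n = 4a+2:
(4a+2)^4 + 2(4a+2)^3 - (4a+2)^2 + 10(4a+2) + 4 expands to 256a^4 + 640a^3 + 560a^2 + 248a + 52,
and factoring out 4 leaves 4(64a^4 + 160a^3 + 140a^2 + 62a + 13).

4(64a^4 + 160a^3 + 140a^2 + 62a + 13)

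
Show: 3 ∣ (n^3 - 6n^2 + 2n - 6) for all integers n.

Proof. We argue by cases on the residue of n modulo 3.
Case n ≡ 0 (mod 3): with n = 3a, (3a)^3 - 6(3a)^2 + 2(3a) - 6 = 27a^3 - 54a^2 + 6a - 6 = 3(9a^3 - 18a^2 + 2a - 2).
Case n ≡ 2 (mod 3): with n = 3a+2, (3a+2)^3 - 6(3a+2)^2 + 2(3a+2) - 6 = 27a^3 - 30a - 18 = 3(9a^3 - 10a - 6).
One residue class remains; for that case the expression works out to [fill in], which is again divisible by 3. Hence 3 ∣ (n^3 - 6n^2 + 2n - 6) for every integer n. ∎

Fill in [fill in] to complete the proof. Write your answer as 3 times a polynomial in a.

3(9a^3 - 9a^2 - 7a - 3)

The residues treated are {0, 2}, so the missing case is n ≡ 1 (mod 3); write n = 3a+1.
Then (3a+1)^3 - 6(3a+1)^2 + 2(3a+1) - 6 = 27a^3 - 27a^2 - 21a - 9 = 3(9a^3 - 9a^2 - 7a - 3).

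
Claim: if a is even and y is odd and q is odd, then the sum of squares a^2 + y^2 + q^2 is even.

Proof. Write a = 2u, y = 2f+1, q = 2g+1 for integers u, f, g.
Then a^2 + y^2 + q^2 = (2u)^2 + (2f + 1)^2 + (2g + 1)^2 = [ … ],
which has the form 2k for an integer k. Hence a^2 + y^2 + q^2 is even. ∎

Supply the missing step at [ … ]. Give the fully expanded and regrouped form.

2(2f^2 + 2f + 2g^2 + 2g + 2u^2 + 1)

Expanding: (2u)^2 + (2f + 1)^2 + (2g + 1)^2 = 4f^2 + 4f + 4g^2 + 4g + 4u^2 + 2.
Every term is even; pulling out the factor of 2 gives 2(2f^2 + 2f + 2g^2 + 2g + 2u^2 + 1).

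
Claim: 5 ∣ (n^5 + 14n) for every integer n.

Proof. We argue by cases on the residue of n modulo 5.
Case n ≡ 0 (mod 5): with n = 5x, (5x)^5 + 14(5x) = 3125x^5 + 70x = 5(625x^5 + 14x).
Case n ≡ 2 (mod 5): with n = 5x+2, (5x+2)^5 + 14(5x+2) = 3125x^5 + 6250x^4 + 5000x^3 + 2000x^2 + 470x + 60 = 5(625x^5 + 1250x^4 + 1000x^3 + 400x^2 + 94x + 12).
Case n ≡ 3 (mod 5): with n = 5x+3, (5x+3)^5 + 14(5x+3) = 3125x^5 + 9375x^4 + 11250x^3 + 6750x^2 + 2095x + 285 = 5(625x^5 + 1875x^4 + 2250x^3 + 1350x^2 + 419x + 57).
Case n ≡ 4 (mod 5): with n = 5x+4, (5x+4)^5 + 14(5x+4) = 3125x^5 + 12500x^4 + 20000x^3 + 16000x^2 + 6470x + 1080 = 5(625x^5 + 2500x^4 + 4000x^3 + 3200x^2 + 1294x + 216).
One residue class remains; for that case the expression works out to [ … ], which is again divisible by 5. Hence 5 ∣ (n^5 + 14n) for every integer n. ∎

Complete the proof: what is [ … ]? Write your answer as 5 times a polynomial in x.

5(625x^5 + 625x^4 + 250x^3 + 50x^2 + 19x + 3)

Only n ≡ 1 (mod 5) is unaccounted for. Put n = 5x+1:
(5x+1)^5 + 14(5x+1) expands to 3125x^5 + 3125x^4 + 1250x^3 + 250x^2 + 95x + 15,
and factoring out 5 leaves 5(625x^5 + 625x^4 + 250x^3 + 50x^2 + 19x + 3).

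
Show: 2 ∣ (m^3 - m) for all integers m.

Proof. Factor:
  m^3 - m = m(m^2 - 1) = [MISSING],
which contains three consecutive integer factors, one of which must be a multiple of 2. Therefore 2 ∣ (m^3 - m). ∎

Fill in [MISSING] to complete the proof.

m(m^2 - 1) = m(m - 1)(m + 1) = (m - 1)m(m + 1).
These three factors are consecutive integers, so their product is divisible by 2.

(m - 1)m(m + 1)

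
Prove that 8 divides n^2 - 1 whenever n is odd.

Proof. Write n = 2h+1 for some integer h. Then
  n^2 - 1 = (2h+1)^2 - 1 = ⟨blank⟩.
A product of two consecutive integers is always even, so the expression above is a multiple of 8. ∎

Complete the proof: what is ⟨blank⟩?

(2h+1)^2 - 1 = 4h^2 + 4h + 1 - 1 = 4h^2 + 4h = 4h(h+1).
Since h and h+1 are consecutive, h(h+1) is even, and 4·(even) is a multiple of 8.

4h(h + 1)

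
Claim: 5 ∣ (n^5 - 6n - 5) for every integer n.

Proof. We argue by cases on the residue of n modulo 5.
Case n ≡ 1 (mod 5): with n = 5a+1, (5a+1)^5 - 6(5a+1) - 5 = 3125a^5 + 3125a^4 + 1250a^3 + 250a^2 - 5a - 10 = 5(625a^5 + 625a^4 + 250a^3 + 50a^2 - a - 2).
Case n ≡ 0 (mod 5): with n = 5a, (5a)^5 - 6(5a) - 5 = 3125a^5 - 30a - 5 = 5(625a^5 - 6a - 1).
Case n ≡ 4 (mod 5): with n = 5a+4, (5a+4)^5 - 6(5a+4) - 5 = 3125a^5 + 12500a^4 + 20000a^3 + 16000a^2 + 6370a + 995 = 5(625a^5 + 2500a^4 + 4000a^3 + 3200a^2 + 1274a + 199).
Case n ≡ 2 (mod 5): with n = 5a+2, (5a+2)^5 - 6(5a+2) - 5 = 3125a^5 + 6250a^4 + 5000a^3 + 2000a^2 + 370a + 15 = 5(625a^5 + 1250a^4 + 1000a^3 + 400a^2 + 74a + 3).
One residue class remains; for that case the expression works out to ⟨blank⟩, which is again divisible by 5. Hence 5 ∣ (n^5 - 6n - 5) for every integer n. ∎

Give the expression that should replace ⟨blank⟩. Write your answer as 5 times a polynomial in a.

Only n ≡ 3 (mod 5) is unaccounted for. Put n = 5a+3:
(5a+3)^5 - 6(5a+3) - 5 expands to 3125a^5 + 9375a^4 + 11250a^3 + 6750a^2 + 1995a + 220,
and factoring out 5 leaves 5(625a^5 + 1875a^4 + 2250a^3 + 1350a^2 + 399a + 44).

5(625a^5 + 1875a^4 + 2250a^3 + 1350a^2 + 399a + 44)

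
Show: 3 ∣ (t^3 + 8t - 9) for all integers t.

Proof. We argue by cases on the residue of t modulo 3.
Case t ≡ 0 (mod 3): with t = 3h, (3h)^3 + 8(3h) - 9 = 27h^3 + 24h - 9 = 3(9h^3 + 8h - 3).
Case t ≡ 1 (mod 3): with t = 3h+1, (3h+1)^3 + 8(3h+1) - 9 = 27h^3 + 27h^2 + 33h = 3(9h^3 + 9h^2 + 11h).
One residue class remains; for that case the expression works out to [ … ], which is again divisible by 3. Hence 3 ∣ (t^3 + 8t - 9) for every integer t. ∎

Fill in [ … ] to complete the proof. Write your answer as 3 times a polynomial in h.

The residues treated are {0, 1}, so the missing case is t ≡ 2 (mod 3); write t = 3h+2.
Then (3h+2)^3 + 8(3h+2) - 9 = 27h^3 + 54h^2 + 60h + 15 = 3(9h^3 + 18h^2 + 20h + 5).

3(9h^3 + 18h^2 + 20h + 5)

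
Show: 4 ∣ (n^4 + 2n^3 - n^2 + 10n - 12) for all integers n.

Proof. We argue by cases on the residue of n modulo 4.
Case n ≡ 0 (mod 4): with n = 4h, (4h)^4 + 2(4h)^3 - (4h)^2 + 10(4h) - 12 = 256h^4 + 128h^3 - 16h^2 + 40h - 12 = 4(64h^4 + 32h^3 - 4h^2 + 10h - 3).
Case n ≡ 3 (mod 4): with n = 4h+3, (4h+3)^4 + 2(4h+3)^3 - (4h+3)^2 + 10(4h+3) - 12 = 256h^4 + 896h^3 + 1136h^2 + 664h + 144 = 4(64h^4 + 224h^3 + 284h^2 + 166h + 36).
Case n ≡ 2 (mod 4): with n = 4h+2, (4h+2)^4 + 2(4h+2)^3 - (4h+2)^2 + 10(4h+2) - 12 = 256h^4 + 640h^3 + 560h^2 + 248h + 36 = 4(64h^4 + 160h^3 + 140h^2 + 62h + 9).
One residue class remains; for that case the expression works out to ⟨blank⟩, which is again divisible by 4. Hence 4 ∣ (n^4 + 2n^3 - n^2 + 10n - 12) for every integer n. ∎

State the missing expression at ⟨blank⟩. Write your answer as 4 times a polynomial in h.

4(64h^4 + 96h^3 + 44h^2 + 18h)

The residues treated are {0, 3, 2}, so the missing case is n ≡ 1 (mod 4); write n = 4h+1.
Then (4h+1)^4 + 2(4h+1)^3 - (4h+1)^2 + 10(4h+1) - 12 = 256h^4 + 384h^3 + 176h^2 + 72h = 4(64h^4 + 96h^3 + 44h^2 + 18h).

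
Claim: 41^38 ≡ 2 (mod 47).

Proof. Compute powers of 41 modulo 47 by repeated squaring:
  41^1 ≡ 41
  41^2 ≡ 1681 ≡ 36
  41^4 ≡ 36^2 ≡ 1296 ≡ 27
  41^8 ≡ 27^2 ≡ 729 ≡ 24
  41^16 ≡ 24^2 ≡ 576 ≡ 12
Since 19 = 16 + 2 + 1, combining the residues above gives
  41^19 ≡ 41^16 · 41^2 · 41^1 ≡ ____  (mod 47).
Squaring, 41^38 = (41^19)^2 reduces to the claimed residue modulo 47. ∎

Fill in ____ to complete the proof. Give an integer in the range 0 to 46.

41^16 · 41^2 · 41^1 ≡ 12 · 36 · 41 = 17712.
17712 mod 47 = 40, so 41^19 ≡ 40 (mod 47).

40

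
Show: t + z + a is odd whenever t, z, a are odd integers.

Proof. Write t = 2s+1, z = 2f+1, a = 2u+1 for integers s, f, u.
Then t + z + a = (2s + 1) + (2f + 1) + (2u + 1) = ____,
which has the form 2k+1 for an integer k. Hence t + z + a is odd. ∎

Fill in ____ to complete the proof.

Expanding: (2s + 1) + (2f + 1) + (2u + 1) = 2f + 2s + 2u + 3.
Every term except the constant is even, so this is 2(f + s + u + 1) + 1,
and f + s + u + 1 ∈ ℤ gives the required form.

2(f + s + u + 1) + 1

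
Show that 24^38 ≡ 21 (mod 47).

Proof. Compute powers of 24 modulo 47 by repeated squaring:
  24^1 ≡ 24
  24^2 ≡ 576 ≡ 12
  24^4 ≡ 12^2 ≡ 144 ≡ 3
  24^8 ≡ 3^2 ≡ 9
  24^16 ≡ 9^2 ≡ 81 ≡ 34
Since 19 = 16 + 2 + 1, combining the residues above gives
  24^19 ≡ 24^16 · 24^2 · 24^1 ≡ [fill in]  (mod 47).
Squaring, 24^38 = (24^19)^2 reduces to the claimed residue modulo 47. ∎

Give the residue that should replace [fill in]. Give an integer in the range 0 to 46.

16

Multiply the listed residues: 34 · 12 · 24 = 408 → 9792.
Reducing modulo 47: 9792 = 208·47 + 16, so 24^19 ≡ 16.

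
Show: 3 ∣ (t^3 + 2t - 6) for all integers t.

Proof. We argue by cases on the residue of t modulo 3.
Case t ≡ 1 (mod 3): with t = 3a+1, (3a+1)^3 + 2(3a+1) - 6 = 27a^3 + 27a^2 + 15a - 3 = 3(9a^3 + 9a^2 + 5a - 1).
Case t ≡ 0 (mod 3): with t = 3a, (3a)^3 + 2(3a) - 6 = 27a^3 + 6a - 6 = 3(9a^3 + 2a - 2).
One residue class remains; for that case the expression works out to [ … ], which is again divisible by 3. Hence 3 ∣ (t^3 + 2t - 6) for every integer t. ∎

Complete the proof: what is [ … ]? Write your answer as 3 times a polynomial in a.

The residues treated are {1, 0}, so the missing case is t ≡ 2 (mod 3); write t = 3a+2.
Then (3a+2)^3 + 2(3a+2) - 6 = 27a^3 + 54a^2 + 42a + 6 = 3(9a^3 + 18a^2 + 14a + 2).

3(9a^3 + 18a^2 + 14a + 2)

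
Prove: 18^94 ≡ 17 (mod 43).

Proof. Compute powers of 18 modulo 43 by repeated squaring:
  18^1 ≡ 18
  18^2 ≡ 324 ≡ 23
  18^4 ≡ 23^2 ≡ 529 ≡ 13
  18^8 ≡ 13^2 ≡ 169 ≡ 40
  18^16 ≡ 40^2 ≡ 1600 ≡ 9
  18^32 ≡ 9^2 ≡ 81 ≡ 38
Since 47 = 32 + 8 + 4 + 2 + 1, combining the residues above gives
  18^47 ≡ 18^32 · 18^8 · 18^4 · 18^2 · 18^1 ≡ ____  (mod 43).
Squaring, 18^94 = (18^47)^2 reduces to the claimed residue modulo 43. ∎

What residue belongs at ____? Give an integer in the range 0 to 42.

19

18^32 · 18^8 · 18^4 · 18^2 · 18^1 ≡ 38 · 40 · 13 · 23 · 18 = 8180640.
8180640 mod 43 = 19, so 18^47 ≡ 19 (mod 43).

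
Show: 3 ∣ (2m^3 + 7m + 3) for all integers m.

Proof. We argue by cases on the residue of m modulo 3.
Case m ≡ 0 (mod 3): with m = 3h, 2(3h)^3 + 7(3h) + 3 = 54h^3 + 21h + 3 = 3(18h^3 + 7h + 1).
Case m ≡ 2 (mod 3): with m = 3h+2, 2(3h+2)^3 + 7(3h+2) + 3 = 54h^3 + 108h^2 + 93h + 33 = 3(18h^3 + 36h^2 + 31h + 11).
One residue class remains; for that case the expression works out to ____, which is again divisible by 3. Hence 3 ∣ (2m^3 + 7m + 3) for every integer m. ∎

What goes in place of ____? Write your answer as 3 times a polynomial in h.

The residues treated are {0, 2}, so the missing case is m ≡ 1 (mod 3); write m = 3h+1.
Then 2(3h+1)^3 + 7(3h+1) + 3 = 54h^3 + 54h^2 + 39h + 12 = 3(18h^3 + 18h^2 + 13h + 4).

3(18h^3 + 18h^2 + 13h + 4)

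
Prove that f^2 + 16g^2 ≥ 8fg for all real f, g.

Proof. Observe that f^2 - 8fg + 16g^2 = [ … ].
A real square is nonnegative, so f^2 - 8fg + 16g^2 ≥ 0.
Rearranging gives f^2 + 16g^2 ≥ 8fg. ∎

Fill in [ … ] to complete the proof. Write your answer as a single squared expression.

(f - 4g)^2

f^2 - 8fg + 16g^2 is a perfect-square trinomial: the outer terms are (f)^2 and (4g)^2, and the cross term is -2·f·4g.
So f^2 - 8fg + 16g^2 = (f - 4g)^2 ≥ 0.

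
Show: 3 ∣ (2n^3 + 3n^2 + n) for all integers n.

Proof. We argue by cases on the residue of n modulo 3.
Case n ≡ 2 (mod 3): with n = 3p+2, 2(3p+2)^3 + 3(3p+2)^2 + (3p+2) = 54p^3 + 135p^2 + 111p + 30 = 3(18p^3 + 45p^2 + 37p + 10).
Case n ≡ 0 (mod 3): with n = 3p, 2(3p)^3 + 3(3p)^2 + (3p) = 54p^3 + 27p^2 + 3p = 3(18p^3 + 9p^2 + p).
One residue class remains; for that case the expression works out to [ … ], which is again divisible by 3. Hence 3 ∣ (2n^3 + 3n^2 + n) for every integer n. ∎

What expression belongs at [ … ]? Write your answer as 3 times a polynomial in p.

Only n ≡ 1 (mod 3) is unaccounted for. Put n = 3p+1:
2(3p+1)^3 + 3(3p+1)^2 + (3p+1) expands to 54p^3 + 81p^2 + 39p + 6,
and factoring out 3 leaves 3(18p^3 + 27p^2 + 13p + 2).

3(18p^3 + 27p^2 + 13p + 2)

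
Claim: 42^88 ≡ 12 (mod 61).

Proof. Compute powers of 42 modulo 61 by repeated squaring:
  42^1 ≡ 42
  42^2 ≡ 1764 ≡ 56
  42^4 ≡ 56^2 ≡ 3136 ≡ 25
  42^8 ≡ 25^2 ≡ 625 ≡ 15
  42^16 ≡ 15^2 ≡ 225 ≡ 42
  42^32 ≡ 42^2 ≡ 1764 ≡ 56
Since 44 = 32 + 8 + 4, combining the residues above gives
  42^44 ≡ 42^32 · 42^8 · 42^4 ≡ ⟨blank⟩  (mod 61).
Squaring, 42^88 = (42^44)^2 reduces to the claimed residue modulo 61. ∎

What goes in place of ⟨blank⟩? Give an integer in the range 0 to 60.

16

Multiply the listed residues: 56 · 15 · 25 = 840 → 21000.
Reducing modulo 61: 21000 = 344·61 + 16, so 42^44 ≡ 16.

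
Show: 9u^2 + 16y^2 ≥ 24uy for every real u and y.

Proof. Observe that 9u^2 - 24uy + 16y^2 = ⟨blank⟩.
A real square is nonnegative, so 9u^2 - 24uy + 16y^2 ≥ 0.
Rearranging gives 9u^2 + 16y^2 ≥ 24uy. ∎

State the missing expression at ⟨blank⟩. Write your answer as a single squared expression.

9u^2 - 24uy + 16y^2 is a perfect-square trinomial: the outer terms are (3u)^2 and (4y)^2, and the cross term is -2·3u·4y.
So 9u^2 - 24uy + 16y^2 = (3u - 4y)^2 ≥ 0.

(3u - 4y)^2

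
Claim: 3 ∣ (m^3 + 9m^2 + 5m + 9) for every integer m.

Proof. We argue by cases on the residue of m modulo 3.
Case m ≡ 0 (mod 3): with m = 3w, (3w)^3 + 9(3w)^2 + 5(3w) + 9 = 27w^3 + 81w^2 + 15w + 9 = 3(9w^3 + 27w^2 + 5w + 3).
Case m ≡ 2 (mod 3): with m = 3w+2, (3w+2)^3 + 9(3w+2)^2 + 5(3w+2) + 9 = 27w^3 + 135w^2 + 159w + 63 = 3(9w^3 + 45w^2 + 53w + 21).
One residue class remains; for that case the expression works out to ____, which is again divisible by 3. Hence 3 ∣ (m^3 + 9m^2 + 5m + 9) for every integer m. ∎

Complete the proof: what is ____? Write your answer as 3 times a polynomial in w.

The residues treated are {0, 2}, so the missing case is m ≡ 1 (mod 3); write m = 3w+1.
Then (3w+1)^3 + 9(3w+1)^2 + 5(3w+1) + 9 = 27w^3 + 108w^2 + 78w + 24 = 3(9w^3 + 36w^2 + 26w + 8).

3(9w^3 + 36w^2 + 26w + 8)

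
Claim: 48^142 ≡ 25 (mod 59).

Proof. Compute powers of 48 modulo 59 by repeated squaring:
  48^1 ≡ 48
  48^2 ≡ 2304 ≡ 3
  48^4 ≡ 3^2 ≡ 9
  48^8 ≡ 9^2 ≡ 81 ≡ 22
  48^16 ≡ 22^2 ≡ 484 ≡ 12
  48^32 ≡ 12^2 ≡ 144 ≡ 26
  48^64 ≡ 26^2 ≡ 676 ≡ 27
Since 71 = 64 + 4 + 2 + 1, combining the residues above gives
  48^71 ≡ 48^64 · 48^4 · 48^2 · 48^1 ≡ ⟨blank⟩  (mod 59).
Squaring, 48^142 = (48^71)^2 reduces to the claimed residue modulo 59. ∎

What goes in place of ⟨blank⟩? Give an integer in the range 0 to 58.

Multiply the listed residues: 27 · 9 · 3 · 48 = 243 → 729 → 34992.
Reducing modulo 59: 34992 = 593·59 + 5, so 48^71 ≡ 5.

5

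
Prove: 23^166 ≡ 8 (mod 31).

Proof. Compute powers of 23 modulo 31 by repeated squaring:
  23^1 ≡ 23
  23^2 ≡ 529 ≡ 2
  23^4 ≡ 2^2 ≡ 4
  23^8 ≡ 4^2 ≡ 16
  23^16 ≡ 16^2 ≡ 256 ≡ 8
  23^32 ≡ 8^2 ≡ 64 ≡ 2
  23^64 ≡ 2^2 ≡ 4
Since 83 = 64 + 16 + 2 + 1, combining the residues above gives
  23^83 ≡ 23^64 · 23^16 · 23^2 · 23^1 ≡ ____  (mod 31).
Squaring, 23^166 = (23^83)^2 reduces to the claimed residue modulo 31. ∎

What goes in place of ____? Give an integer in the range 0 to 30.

15

Multiply the listed residues: 4 · 8 · 2 · 23 = 32 → 64 → 1472.
Reducing modulo 31: 1472 = 47·31 + 15, so 23^83 ≡ 15.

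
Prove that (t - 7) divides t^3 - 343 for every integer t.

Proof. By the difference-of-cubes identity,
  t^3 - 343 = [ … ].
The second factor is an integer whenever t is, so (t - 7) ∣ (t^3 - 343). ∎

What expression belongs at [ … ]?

Polynomial division of t^3 - 343 by t - 7 leaves remainder 0 and quotient t^2 + 7t + 49.
Hence t^3 - 343 = (t - 7)(t^2 + 7t + 49).

(t - 7)(t^2 + 7t + 49)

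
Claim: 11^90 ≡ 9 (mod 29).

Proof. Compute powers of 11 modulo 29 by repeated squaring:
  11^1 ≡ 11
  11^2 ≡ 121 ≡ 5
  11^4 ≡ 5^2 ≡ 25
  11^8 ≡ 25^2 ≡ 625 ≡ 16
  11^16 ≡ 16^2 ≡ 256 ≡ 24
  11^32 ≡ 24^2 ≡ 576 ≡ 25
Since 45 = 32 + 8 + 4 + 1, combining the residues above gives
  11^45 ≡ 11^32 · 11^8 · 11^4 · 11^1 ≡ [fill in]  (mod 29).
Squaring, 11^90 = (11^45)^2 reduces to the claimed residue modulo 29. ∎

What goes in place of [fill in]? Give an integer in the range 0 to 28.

Multiply the listed residues: 25 · 16 · 25 · 11 = 400 → 10000 → 110000.
Reducing modulo 29: 110000 = 3793·29 + 3, so 11^45 ≡ 3.

3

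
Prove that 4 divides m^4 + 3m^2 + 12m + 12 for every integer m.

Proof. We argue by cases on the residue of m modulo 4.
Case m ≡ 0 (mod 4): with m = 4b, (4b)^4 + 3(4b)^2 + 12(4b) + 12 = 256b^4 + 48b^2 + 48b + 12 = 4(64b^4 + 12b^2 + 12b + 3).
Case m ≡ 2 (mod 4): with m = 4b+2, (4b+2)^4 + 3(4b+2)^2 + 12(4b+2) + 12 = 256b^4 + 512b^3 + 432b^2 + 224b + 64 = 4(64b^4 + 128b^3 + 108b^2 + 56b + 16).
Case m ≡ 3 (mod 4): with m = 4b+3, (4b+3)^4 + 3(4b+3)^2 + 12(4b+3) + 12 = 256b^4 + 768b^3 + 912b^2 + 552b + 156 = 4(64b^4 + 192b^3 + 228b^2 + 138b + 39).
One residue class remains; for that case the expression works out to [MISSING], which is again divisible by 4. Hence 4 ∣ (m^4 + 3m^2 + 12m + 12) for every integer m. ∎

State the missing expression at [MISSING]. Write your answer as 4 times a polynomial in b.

4(64b^4 + 64b^3 + 36b^2 + 22b + 7)

The residues treated are {0, 2, 3}, so the missing case is m ≡ 1 (mod 4); write m = 4b+1.
Then (4b+1)^4 + 3(4b+1)^2 + 12(4b+1) + 12 = 256b^4 + 256b^3 + 144b^2 + 88b + 28 = 4(64b^4 + 64b^3 + 36b^2 + 22b + 7).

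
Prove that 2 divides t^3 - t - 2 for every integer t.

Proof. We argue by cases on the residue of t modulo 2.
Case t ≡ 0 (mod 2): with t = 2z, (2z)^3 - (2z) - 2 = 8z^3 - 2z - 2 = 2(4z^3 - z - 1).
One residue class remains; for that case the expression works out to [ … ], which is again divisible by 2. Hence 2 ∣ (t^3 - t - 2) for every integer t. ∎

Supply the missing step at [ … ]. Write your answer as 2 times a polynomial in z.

2(4z^3 + 6z^2 + 2z - 1)

The residues treated are {0}, so the missing case is t ≡ 1 (mod 2); write t = 2z+1.
Then (2z+1)^3 - (2z+1) - 2 = 8z^3 + 12z^2 + 4z - 2 = 2(4z^3 + 6z^2 + 2z - 1).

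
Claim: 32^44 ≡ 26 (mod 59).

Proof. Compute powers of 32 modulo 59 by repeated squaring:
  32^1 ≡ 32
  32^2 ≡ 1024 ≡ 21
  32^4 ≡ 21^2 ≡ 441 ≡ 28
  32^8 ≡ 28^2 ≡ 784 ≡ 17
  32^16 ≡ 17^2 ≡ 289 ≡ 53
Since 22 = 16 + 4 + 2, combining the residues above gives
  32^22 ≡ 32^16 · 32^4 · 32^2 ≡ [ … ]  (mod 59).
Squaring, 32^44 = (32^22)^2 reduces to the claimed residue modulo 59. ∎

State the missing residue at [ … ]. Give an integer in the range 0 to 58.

32^16 · 32^4 · 32^2 ≡ 53 · 28 · 21 = 31164.
31164 mod 59 = 12, so 32^22 ≡ 12 (mod 59).

12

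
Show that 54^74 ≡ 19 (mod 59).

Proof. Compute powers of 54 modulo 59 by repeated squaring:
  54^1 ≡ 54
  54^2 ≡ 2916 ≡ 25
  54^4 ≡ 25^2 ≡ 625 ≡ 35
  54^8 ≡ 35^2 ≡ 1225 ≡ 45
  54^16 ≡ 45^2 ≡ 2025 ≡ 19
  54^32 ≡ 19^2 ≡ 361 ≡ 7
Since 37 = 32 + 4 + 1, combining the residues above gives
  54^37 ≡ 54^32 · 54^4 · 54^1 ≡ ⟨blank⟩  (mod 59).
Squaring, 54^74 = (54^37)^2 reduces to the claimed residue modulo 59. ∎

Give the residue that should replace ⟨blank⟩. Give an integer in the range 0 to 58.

Multiply the listed residues: 7 · 35 · 54 = 245 → 13230.
Reducing modulo 59: 13230 = 224·59 + 14, so 54^37 ≡ 14.

14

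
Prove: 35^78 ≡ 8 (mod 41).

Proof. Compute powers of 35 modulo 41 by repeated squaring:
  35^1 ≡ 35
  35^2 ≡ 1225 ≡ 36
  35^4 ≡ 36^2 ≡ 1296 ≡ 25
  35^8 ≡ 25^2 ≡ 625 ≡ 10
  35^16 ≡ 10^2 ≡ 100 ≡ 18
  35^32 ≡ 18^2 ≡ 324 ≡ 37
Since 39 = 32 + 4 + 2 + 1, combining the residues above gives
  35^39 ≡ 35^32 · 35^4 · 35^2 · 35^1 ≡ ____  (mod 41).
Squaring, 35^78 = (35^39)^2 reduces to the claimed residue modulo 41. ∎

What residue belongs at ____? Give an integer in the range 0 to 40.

35^32 · 35^4 · 35^2 · 35^1 ≡ 37 · 25 · 36 · 35 = 1165500.
1165500 mod 41 = 34, so 35^39 ≡ 34 (mod 41).

34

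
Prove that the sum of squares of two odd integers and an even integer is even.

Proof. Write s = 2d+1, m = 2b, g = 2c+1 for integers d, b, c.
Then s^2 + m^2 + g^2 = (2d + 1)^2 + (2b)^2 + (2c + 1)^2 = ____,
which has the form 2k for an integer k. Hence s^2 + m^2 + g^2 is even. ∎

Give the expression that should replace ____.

2(2b^2 + 2c^2 + 2c + 2d^2 + 2d + 1)

(2d + 1)^2 + (2b)^2 + (2c + 1)^2 = 4b^2 + 4c^2 + 4c + 4d^2 + 4d + 2
= 2(2b^2 + 2c^2 + 2c + 2d^2 + 2d + 1).
Since 2b^2 + 2c^2 + 2c + 2d^2 + 2d + 1 is an integer, the sum of squares is of the form 2k for an integer k.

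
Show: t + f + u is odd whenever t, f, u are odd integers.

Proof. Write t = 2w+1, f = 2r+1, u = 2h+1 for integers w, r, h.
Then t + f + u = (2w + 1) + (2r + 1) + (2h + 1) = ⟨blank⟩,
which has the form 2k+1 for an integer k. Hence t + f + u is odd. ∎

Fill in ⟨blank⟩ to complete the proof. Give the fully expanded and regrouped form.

Expanding: (2w + 1) + (2r + 1) + (2h + 1) = 2h + 2r + 2w + 3.
Every term except the constant is even, so this is 2(h + r + w + 1) + 1,
and h + r + w + 1 ∈ ℤ gives the required form.

2(h + r + w + 1) + 1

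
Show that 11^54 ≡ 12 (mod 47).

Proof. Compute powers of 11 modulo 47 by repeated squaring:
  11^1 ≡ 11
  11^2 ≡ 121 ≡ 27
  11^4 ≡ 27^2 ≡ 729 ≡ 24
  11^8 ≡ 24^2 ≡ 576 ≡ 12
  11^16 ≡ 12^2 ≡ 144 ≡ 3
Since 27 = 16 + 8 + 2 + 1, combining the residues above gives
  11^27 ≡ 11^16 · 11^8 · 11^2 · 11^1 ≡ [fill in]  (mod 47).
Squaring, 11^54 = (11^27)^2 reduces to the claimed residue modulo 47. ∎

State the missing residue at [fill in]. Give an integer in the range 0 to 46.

Multiply the listed residues: 3 · 12 · 27 · 11 = 36 → 972 → 10692.
Reducing modulo 47: 10692 = 227·47 + 23, so 11^27 ≡ 23.

23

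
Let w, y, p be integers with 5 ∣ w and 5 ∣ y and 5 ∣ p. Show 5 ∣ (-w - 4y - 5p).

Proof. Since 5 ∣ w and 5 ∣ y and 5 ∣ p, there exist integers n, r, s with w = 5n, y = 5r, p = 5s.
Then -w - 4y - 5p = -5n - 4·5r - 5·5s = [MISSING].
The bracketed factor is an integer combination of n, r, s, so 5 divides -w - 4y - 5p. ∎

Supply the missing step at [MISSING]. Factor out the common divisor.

Pull the common 5 out of every term: -5n - 4·5r - 5·5s = 5(-n - 4r - 5s).
-n - 4r - 5s is an integer, which exhibits the divisibility.

5(-n - 4r - 5s)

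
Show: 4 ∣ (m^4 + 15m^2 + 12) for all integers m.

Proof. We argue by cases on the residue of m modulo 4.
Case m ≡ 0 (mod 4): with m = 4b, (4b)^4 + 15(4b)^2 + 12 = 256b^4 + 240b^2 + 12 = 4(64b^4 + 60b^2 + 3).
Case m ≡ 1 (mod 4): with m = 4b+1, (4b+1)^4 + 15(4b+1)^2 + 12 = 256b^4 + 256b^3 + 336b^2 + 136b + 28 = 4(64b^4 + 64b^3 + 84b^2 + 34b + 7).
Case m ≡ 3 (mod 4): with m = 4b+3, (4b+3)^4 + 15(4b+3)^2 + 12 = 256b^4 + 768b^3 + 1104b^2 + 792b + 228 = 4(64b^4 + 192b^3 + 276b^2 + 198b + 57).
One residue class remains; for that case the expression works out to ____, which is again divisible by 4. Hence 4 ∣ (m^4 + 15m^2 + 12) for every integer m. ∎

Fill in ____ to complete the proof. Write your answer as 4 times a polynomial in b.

Only m ≡ 2 (mod 4) is unaccounted for. Put m = 4b+2:
(4b+2)^4 + 15(4b+2)^2 + 12 expands to 256b^4 + 512b^3 + 624b^2 + 368b + 88,
and factoring out 4 leaves 4(64b^4 + 128b^3 + 156b^2 + 92b + 22).

4(64b^4 + 128b^3 + 156b^2 + 92b + 22)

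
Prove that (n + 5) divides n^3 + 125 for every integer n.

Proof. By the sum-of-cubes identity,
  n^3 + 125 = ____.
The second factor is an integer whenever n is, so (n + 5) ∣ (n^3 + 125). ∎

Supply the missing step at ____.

Polynomial division of n^3 + 125 by n + 5 leaves remainder 0 and quotient n^2 - 5n + 25.
Hence n^3 + 125 = (n + 5)(n^2 - 5n + 25).

(n + 5)(n^2 - 5n + 25)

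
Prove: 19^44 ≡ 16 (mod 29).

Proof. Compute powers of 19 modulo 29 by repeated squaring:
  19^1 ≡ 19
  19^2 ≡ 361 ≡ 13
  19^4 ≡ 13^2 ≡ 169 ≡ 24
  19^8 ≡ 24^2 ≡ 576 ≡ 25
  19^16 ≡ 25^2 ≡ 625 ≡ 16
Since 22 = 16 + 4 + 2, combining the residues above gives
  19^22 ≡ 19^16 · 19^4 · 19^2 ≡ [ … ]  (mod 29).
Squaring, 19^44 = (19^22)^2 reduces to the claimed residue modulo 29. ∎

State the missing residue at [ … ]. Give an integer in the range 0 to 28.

4

Multiply the listed residues: 16 · 24 · 13 = 384 → 4992.
Reducing modulo 29: 4992 = 172·29 + 4, so 19^22 ≡ 4.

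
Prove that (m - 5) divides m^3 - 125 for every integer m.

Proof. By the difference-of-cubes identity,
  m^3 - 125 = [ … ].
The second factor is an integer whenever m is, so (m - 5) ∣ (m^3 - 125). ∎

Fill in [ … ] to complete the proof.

Polynomial division of m^3 - 125 by m - 5 leaves remainder 0 and quotient m^2 + 5m + 25.
Hence m^3 - 125 = (m - 5)(m^2 + 5m + 25).

(m - 5)(m^2 + 5m + 25)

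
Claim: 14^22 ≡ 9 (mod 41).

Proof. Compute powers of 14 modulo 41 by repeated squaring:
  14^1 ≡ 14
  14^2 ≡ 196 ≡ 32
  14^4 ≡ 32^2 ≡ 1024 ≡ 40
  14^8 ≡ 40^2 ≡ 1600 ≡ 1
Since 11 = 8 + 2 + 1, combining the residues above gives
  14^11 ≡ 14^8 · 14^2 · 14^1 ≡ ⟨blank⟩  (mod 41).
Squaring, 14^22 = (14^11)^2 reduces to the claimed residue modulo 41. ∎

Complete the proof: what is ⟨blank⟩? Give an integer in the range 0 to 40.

38

Multiply the listed residues: 1 · 32 · 14 = 32 → 448.
Reducing modulo 41: 448 = 10·41 + 38, so 14^11 ≡ 38.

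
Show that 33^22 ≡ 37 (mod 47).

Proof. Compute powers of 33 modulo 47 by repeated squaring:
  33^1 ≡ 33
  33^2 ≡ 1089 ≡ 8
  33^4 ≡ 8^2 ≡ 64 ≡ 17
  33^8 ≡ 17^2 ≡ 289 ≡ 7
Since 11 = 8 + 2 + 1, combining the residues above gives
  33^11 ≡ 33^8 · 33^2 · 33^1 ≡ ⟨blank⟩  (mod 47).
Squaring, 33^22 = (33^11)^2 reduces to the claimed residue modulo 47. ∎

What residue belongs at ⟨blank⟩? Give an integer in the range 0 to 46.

15

Multiply the listed residues: 7 · 8 · 33 = 56 → 1848.
Reducing modulo 47: 1848 = 39·47 + 15, so 33^11 ≡ 15.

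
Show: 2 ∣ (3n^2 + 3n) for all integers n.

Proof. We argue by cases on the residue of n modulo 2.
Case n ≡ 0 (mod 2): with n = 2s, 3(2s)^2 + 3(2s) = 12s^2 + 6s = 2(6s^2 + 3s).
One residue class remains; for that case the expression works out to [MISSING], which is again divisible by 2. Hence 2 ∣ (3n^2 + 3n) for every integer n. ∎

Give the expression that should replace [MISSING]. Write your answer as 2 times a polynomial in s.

2(6s^2 + 9s + 3)

Only n ≡ 1 (mod 2) is unaccounted for. Put n = 2s+1:
3(2s+1)^2 + 3(2s+1) expands to 12s^2 + 18s + 6,
and factoring out 2 leaves 2(6s^2 + 9s + 3).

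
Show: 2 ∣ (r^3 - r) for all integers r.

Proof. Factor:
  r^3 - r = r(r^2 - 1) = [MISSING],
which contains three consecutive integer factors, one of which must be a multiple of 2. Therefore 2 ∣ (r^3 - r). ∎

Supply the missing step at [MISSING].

(r - 1)r(r + 1)

r(r^2 - 1) = r(r - 1)(r + 1) = (r - 1)r(r + 1).
These three factors are consecutive integers, so their product is divisible by 2.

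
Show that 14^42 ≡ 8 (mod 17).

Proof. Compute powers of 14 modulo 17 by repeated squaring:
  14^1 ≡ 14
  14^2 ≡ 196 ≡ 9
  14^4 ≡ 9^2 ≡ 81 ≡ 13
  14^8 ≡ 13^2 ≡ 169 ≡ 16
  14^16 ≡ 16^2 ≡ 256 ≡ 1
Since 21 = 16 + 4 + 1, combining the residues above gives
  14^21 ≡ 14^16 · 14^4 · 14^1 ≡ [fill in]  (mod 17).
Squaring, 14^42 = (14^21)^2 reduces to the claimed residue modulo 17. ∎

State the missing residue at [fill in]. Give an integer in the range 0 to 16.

Multiply the listed residues: 1 · 13 · 14 = 13 → 182.
Reducing modulo 17: 182 = 10·17 + 12, so 14^21 ≡ 12.

12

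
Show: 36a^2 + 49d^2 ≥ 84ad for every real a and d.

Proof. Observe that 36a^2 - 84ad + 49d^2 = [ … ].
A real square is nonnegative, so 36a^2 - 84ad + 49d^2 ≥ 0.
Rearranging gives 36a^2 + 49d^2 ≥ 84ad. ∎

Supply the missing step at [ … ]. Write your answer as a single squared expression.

The leading and trailing coefficients are 6^2 and 7^2, and 84 = 2·6·7, so the trinomial is (6a - 7d)^2.
Hence 36a^2 - 84ad + 49d^2 ≥ 0.

(6a - 7d)^2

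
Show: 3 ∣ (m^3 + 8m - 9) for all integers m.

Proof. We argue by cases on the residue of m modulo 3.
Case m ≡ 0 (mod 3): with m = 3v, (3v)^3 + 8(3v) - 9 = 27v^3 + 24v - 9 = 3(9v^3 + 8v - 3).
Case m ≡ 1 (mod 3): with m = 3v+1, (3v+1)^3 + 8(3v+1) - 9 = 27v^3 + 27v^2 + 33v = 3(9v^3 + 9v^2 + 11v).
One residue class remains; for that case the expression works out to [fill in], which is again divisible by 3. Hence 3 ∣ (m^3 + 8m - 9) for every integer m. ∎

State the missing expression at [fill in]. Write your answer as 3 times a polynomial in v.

The residues treated are {0, 1}, so the missing case is m ≡ 2 (mod 3); write m = 3v+2.
Then (3v+2)^3 + 8(3v+2) - 9 = 27v^3 + 54v^2 + 60v + 15 = 3(9v^3 + 18v^2 + 20v + 5).

3(9v^3 + 18v^2 + 20v + 5)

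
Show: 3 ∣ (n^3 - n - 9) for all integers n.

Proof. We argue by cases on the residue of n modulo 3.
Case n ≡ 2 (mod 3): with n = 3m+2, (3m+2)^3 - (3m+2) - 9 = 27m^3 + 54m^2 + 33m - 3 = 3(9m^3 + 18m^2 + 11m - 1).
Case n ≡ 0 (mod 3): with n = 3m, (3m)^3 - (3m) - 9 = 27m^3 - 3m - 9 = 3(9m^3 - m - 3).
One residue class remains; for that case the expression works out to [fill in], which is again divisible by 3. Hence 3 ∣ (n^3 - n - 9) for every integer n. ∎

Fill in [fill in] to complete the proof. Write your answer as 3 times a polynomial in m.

3(9m^3 + 9m^2 + 2m - 3)

The residues treated are {2, 0}, so the missing case is n ≡ 1 (mod 3); write n = 3m+1.
Then (3m+1)^3 - (3m+1) - 9 = 27m^3 + 27m^2 + 6m - 9 = 3(9m^3 + 9m^2 + 2m - 3).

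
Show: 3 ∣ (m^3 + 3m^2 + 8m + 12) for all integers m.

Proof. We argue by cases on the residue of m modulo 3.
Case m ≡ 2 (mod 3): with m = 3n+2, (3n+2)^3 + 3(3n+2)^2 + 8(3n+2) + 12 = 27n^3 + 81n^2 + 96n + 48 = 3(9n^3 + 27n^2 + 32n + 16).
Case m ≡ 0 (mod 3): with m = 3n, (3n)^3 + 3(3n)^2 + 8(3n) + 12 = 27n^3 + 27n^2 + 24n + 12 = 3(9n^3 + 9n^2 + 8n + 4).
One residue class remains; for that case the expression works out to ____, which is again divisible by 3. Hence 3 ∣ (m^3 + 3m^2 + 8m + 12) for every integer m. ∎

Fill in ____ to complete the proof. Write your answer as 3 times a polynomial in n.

Only m ≡ 1 (mod 3) is unaccounted for. Put m = 3n+1:
(3n+1)^3 + 3(3n+1)^2 + 8(3n+1) + 12 expands to 27n^3 + 54n^2 + 51n + 24,
and factoring out 3 leaves 3(9n^3 + 18n^2 + 17n + 8).

3(9n^3 + 18n^2 + 17n + 8)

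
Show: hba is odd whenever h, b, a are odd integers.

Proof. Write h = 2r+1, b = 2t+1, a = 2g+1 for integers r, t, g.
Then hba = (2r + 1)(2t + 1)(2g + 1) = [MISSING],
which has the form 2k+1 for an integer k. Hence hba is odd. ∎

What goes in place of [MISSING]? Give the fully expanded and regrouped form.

Expanding: (2r + 1)(2t + 1)(2g + 1) = 8grt + 4gr + 4gt + 2g + 4rt + 2r + 2t + 1.
Every term except the constant is even, so this is 2(4grt + 2gr + 2gt + g + 2rt + r + t) + 1,
and 4grt + 2gr + 2gt + g + 2rt + r + t ∈ ℤ gives the required form.

2(4grt + 2gr + 2gt + g + 2rt + r + t) + 1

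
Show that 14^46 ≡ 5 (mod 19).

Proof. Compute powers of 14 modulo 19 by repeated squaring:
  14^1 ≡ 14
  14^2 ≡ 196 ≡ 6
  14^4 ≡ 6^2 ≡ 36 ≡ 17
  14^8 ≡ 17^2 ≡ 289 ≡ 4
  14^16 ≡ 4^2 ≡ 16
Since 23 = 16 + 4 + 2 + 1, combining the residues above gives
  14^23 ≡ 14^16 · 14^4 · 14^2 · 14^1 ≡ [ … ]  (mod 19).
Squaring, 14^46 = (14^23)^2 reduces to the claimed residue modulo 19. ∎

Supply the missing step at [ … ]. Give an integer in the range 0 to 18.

10

14^16 · 14^4 · 14^2 · 14^1 ≡ 16 · 17 · 6 · 14 = 22848.
22848 mod 19 = 10, so 14^23 ≡ 10 (mod 19).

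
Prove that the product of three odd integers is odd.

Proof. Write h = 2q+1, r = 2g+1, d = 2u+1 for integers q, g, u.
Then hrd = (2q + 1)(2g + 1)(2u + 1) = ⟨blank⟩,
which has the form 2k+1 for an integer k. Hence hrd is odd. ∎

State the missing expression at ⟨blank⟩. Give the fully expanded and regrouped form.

Expanding: (2q + 1)(2g + 1)(2u + 1) = 8gqu + 4gq + 4gu + 2g + 4qu + 2q + 2u + 1.
Every term except the constant is even, so this is 2(4gqu + 2gq + 2gu + g + 2qu + q + u) + 1,
and 4gqu + 2gq + 2gu + g + 2qu + q + u ∈ ℤ gives the required form.

2(4gqu + 2gq + 2gu + g + 2qu + q + u) + 1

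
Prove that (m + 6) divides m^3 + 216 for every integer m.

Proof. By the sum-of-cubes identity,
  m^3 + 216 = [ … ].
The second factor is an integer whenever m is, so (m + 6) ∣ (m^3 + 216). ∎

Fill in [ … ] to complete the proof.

(m + 6)(m^2 - 6m + 36)

Polynomial division of m^3 + 216 by m + 6 leaves remainder 0 and quotient m^2 - 6m + 36.
Hence m^3 + 216 = (m + 6)(m^2 - 6m + 36).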